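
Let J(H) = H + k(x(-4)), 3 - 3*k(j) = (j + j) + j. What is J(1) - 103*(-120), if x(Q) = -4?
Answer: 12366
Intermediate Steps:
k(j) = 1 - j (k(j) = 1 - ((j + j) + j)/3 = 1 - (2*j + j)/3 = 1 - j)
J(H) = 5 + H (J(H) = H + (1 - 1*(-4)) = H + (1 + 4) = H + 5 = 5 + H)
J(1) - 103*(-120) = (5 + 1) - 103*(-120) = 6 + 12360 = 12366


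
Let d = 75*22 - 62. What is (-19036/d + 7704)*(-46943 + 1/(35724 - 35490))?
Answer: -33544177850869/92898 ≈ -3.6109e+8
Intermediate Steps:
d = 1588 (d = 1650 - 62 = 1588)
(-19036/d + 7704)*(-46943 + 1/(35724 - 35490)) = (-19036/1588 + 7704)*(-46943 + 1/(35724 - 35490)) = (-19036*1/1588 + 7704)*(-46943 + 1/234) = (-4759/397 + 7704)*(-46943 + 1/234) = (3053729/397)*(-10984661/234) = -33544177850869/92898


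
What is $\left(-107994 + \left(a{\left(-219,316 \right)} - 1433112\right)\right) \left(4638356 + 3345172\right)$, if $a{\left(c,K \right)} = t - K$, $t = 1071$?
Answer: $-12297435338328$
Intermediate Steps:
$a{\left(c,K \right)} = 1071 - K$
$\left(-107994 + \left(a{\left(-219,316 \right)} - 1433112\right)\right) \left(4638356 + 3345172\right) = \left(-107994 + \left(\left(1071 - 316\right) - 1433112\right)\right) \left(4638356 + 3345172\right) = \left(-107994 + \left(\left(1071 - 316\right) - 1433112\right)\right) 7983528 = \left(-107994 + \left(755 - 1433112\right)\right) 7983528 = \left(-107994 - 1432357\right) 7983528 = \left(-1540351\right) 7983528 = -12297435338328$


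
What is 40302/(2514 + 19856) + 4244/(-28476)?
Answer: 131587684/79626015 ≈ 1.6526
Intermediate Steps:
40302/(2514 + 19856) + 4244/(-28476) = 40302/22370 + 4244*(-1/28476) = 40302*(1/22370) - 1061/7119 = 20151/11185 - 1061/7119 = 131587684/79626015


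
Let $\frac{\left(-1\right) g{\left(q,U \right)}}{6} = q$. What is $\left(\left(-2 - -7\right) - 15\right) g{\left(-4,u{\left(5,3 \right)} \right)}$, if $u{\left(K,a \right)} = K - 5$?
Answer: $-240$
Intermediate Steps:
$u{\left(K,a \right)} = -5 + K$ ($u{\left(K,a \right)} = K - 5 = -5 + K$)
$g{\left(q,U \right)} = - 6 q$
$\left(\left(-2 - -7\right) - 15\right) g{\left(-4,u{\left(5,3 \right)} \right)} = \left(\left(-2 - -7\right) - 15\right) \left(\left(-6\right) \left(-4\right)\right) = \left(\left(-2 + 7\right) - 15\right) 24 = \left(5 - 15\right) 24 = \left(-10\right) 24 = -240$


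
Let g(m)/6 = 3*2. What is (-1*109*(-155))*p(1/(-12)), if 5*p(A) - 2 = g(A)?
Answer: 128402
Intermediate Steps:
g(m) = 36 (g(m) = 6*(3*2) = 6*6 = 36)
p(A) = 38/5 (p(A) = ⅖ + (⅕)*36 = ⅖ + 36/5 = 38/5)
(-1*109*(-155))*p(1/(-12)) = (-1*109*(-155))*(38/5) = -109*(-155)*(38/5) = 16895*(38/5) = 128402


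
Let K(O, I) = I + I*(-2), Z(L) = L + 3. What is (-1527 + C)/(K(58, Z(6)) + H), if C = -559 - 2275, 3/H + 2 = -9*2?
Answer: 87220/183 ≈ 476.61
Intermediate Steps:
Z(L) = 3 + L
H = -3/20 (H = 3/(-2 - 9*2) = 3/(-2 - 18) = 3/(-20) = 3*(-1/20) = -3/20 ≈ -0.15000)
K(O, I) = -I (K(O, I) = I - 2*I = -I)
C = -2834
(-1527 + C)/(K(58, Z(6)) + H) = (-1527 - 2834)/(-(3 + 6) - 3/20) = -4361/(-1*9 - 3/20) = -4361/(-9 - 3/20) = -4361/(-183/20) = -4361*(-20/183) = 87220/183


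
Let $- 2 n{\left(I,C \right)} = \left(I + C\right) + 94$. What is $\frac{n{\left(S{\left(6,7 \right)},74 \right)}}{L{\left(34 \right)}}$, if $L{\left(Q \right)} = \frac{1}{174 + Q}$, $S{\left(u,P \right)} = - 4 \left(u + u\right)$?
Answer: $-12480$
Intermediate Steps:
$S{\left(u,P \right)} = - 8 u$ ($S{\left(u,P \right)} = - 4 \cdot 2 u = - 8 u$)
$n{\left(I,C \right)} = -47 - \frac{C}{2} - \frac{I}{2}$ ($n{\left(I,C \right)} = - \frac{\left(I + C\right) + 94}{2} = - \frac{\left(C + I\right) + 94}{2} = - \frac{94 + C + I}{2} = -47 - \frac{C}{2} - \frac{I}{2}$)
$\frac{n{\left(S{\left(6,7 \right)},74 \right)}}{L{\left(34 \right)}} = \frac{-47 - 37 - \frac{\left(-8\right) 6}{2}}{\frac{1}{174 + 34}} = \frac{-47 - 37 - -24}{\frac{1}{208}} = \left(-47 - 37 + 24\right) \frac{1}{\frac{1}{208}} = \left(-60\right) 208 = -12480$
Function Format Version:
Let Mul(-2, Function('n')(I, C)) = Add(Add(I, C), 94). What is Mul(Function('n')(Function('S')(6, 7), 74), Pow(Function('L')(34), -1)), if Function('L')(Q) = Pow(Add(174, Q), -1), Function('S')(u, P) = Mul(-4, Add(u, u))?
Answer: -12480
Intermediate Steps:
Function('S')(u, P) = Mul(-8, u) (Function('S')(u, P) = Mul(-4, Mul(2, u)) = Mul(-8, u))
Function('n')(I, C) = Add(-47, Mul(Rational(-1, 2), C), Mul(Rational(-1, 2), I)) (Function('n')(I, C) = Mul(Rational(-1, 2), Add(Add(I, C), 94)) = Mul(Rational(-1, 2), Add(Add(C, I), 94)) = Mul(Rational(-1, 2), Add(94, C, I)) = Add(-47, Mul(Rational(-1, 2), C), Mul(Rational(-1, 2), I)))
Mul(Function('n')(Function('S')(6, 7), 74), Pow(Function('L')(34), -1)) = Mul(Add(-47, Mul(Rational(-1, 2), 74), Mul(Rational(-1, 2), Mul(-8, 6))), Pow(Pow(Add(174, 34), -1), -1)) = Mul(Add(-47, -37, Mul(Rational(-1, 2), -48)), Pow(Pow(208, -1), -1)) = Mul(Add(-47, -37, 24), Pow(Rational(1, 208), -1)) = Mul(-60, 208) = -12480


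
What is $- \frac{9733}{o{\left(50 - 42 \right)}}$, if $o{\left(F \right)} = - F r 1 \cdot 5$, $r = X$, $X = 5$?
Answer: $\frac{9733}{200} \approx 48.665$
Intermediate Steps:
$r = 5$
$o{\left(F \right)} = - 25 F$ ($o{\left(F \right)} = - F 5 \cdot 1 \cdot 5 = - F 5 \cdot 5 = - F 25 = - 25 F$)
$- \frac{9733}{o{\left(50 - 42 \right)}} = - \frac{9733}{\left(-25\right) \left(50 - 42\right)} = - \frac{9733}{\left(-25\right) 8} = - \frac{9733}{-200} = \left(-9733\right) \left(- \frac{1}{200}\right) = \frac{9733}{200}$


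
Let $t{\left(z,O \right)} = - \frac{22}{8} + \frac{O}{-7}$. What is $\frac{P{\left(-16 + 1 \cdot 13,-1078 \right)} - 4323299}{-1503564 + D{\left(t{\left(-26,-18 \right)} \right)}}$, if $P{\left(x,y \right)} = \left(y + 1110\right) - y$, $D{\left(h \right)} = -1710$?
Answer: $\frac{149041}{51906} \approx 2.8714$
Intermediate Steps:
$t{\left(z,O \right)} = - \frac{11}{4} - \frac{O}{7}$ ($t{\left(z,O \right)} = \left(-22\right) \frac{1}{8} + O \left(- \frac{1}{7}\right) = - \frac{11}{4} - \frac{O}{7}$)
$P{\left(x,y \right)} = 1110$ ($P{\left(x,y \right)} = \left(1110 + y\right) - y = 1110$)
$\frac{P{\left(-16 + 1 \cdot 13,-1078 \right)} - 4323299}{-1503564 + D{\left(t{\left(-26,-18 \right)} \right)}} = \frac{1110 - 4323299}{-1503564 - 1710} = - \frac{4322189}{-1505274} = \left(-4322189\right) \left(- \frac{1}{1505274}\right) = \frac{149041}{51906}$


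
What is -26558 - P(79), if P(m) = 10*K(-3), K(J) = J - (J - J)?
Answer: -26528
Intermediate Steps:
K(J) = J (K(J) = J - 1*0 = J + 0 = J)
P(m) = -30 (P(m) = 10*(-3) = -30)
-26558 - P(79) = -26558 - 1*(-30) = -26558 + 30 = -26528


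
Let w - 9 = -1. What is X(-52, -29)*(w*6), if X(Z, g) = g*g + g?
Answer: 38976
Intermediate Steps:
w = 8 (w = 9 - 1 = 8)
X(Z, g) = g + g² (X(Z, g) = g² + g = g + g²)
X(-52, -29)*(w*6) = (-29*(1 - 29))*(8*6) = -29*(-28)*48 = 812*48 = 38976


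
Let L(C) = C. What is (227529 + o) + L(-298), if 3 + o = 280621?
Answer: 507849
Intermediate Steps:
o = 280618 (o = -3 + 280621 = 280618)
(227529 + o) + L(-298) = (227529 + 280618) - 298 = 508147 - 298 = 507849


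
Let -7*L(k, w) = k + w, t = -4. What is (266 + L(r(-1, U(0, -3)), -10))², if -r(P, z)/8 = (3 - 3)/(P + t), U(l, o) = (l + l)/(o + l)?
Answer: 3504384/49 ≈ 71518.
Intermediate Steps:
U(l, o) = 2*l/(l + o) (U(l, o) = (2*l)/(l + o) = 2*l/(l + o))
r(P, z) = 0 (r(P, z) = -8*(3 - 3)/(P - 4) = -0/(-4 + P) = -8*0 = 0)
L(k, w) = -k/7 - w/7 (L(k, w) = -(k + w)/7 = -k/7 - w/7)
(266 + L(r(-1, U(0, -3)), -10))² = (266 + (-⅐*0 - ⅐*(-10)))² = (266 + (0 + 10/7))² = (266 + 10/7)² = (1872/7)² = 3504384/49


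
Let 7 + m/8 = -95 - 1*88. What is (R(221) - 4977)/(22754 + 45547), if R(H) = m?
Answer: -6497/68301 ≈ -0.095123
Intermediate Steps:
m = -1520 (m = -56 + 8*(-95 - 1*88) = -56 + 8*(-95 - 88) = -56 + 8*(-183) = -56 - 1464 = -1520)
R(H) = -1520
(R(221) - 4977)/(22754 + 45547) = (-1520 - 4977)/(22754 + 45547) = -6497/68301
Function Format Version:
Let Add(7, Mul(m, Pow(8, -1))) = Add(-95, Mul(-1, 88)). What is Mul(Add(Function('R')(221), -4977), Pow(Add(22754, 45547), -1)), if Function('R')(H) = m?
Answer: Rational(-6497, 68301) ≈ -0.095123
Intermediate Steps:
m = -1520 (m = Add(-56, Mul(8, Add(-95, Mul(-1, 88)))) = Add(-56, Mul(8, Add(-95, -88))) = Add(-56, Mul(8, -183)) = Add(-56, -1464) = -1520)
Function('R')(H) = -1520
Mul(Add(Function('R')(221), -4977), Pow(Add(22754, 45547), -1)) = Mul(Add(-1520, -4977), Pow(Add(22754, 45547), -1)) = Mul(-6497, Pow(68301, -1)) = Mul(-6497, Rational(1, 68301)) = Rational(-6497, 68301)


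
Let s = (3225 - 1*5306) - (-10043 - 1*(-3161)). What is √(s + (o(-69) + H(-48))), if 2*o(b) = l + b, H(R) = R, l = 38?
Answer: 5*√758/2 ≈ 68.829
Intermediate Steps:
o(b) = 19 + b/2 (o(b) = (38 + b)/2 = 19 + b/2)
s = 4801 (s = (3225 - 5306) - (-10043 + 3161) = -2081 - 1*(-6882) = -2081 + 6882 = 4801)
√(s + (o(-69) + H(-48))) = √(4801 + ((19 + (½)*(-69)) - 48)) = √(4801 + ((19 - 69/2) - 48)) = √(4801 + (-31/2 - 48)) = √(4801 - 127/2) = √(9475/2) = 5*√758/2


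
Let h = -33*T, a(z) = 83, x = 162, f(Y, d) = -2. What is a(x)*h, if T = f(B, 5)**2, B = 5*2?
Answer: -10956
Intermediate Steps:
B = 10
T = 4 (T = (-2)**2 = 4)
h = -132 (h = -33*4 = -132)
a(x)*h = 83*(-132) = -10956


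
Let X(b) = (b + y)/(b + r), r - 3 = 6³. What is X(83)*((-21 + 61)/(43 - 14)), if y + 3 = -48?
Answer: 640/4379 ≈ 0.14615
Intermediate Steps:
y = -51 (y = -3 - 48 = -51)
r = 219 (r = 3 + 6³ = 3 + 216 = 219)
X(b) = (-51 + b)/(219 + b) (X(b) = (b - 51)/(b + 219) = (-51 + b)/(219 + b))
X(83)*((-21 + 61)/(43 - 14)) = ((-51 + 83)/(219 + 83))*((-21 + 61)/(43 - 14)) = (32/302)*(40/29) = ((1/302)*32)*(40*(1/29)) = (16/151)*(40/29) = 640/4379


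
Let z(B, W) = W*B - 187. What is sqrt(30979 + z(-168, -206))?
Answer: 10*sqrt(654) ≈ 255.73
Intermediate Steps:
z(B, W) = -187 + B*W (z(B, W) = B*W - 187 = -187 + B*W)
sqrt(30979 + z(-168, -206)) = sqrt(30979 + (-187 - 168*(-206))) = sqrt(30979 + (-187 + 34608)) = sqrt(30979 + 34421) = sqrt(65400) = 10*sqrt(654)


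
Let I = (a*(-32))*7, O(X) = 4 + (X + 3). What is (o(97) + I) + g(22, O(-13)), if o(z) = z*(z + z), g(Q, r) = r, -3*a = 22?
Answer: 61364/3 ≈ 20455.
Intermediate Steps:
a = -22/3 (a = -1/3*22 = -22/3 ≈ -7.3333)
O(X) = 7 + X (O(X) = 4 + (3 + X) = 7 + X)
I = 4928/3 (I = -22/3*(-32)*7 = (704/3)*7 = 4928/3 ≈ 1642.7)
o(z) = 2*z**2 (o(z) = z*(2*z) = 2*z**2)
(o(97) + I) + g(22, O(-13)) = (2*97**2 + 4928/3) + (7 - 13) = (2*9409 + 4928/3) - 6 = (18818 + 4928/3) - 6 = 61382/3 - 6 = 61364/3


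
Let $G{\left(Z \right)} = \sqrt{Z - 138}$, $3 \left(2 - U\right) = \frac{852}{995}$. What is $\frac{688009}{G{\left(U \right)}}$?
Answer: $- \frac{98287 i \sqrt{33731495}}{9686} \approx - 58935.0 i$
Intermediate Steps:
$U = \frac{1706}{995}$ ($U = 2 - \frac{852 \cdot \frac{1}{995}}{3} = 2 - \frac{284}{995} = \frac{1706}{995} \approx 1.7146$)
$G{\left(Z \right)} = \sqrt{-138 + Z}$
$\frac{688009}{G{\left(U \right)}} = \frac{688009}{\sqrt{-138 + \frac{1706}{995}}} = \frac{688009}{\sqrt{- \frac{135604}{995}}} = \frac{688009}{\frac{2}{995} i \sqrt{33731495}} = 688009 \left(- \frac{i \sqrt{33731495}}{67802}\right) = - \frac{98287 i \sqrt{33731495}}{9686}$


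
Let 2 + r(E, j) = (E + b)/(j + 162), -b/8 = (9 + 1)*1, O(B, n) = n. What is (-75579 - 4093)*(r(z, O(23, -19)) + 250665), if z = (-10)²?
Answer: -2855829216088/143 ≈ -1.9971e+10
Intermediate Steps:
b = -80 (b = -8*(9 + 1) = -80 ≈ -80.000)
z = 100
r(E, j) = -2 + (-80 + E)/(162 + j) (r(E, j) = -2 + (E - 80)/(j + 162) = -2 + (-80 + E)/(162 + j))
(-75579 - 4093)*(r(z, O(23, -19)) + 250665) = (-75579 - 4093)*((-404 + 100 - 2*(-19))/(162 - 19) + 250665) = -79672*((-404 + 100 + 38)/143 + 250665) = -79672*((1/143)*(-266) + 250665) = -79672*(-266/143 + 250665) = -79672*35844829/143 = -2855829216088/143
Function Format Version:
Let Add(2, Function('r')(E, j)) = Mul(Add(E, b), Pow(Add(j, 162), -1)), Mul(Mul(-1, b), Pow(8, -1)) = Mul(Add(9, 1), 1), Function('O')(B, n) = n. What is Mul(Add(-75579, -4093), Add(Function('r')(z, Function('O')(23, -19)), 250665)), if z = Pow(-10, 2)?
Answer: Rational(-2855829216088, 143) ≈ -1.9971e+10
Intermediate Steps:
b = -80 (b = Mul(-8, Mul(Add(9, 1), 1)) = Mul(-8, Mul(10, 1)) = Mul(-8, 10) = -80)
z = 100
Function('r')(E, j) = Add(-2, Mul(Pow(Add(162, j), -1), Add(-80, E))) (Function('r')(E, j) = Add(-2, Mul(Add(E, -80), Pow(Add(j, 162), -1))) = Add(-2, Mul(Add(-80, E), Pow(Add(162, j), -1))) = Add(-2, Mul(Pow(Add(162, j), -1), Add(-80, E))))
Mul(Add(-75579, -4093), Add(Function('r')(z, Function('O')(23, -19)), 250665)) = Mul(Add(-75579, -4093), Add(Mul(Pow(Add(162, -19), -1), Add(-404, 100, Mul(-2, -19))), 250665)) = Mul(-79672, Add(Mul(Pow(143, -1), Add(-404, 100, 38)), 250665)) = Mul(-79672, Add(Mul(Rational(1, 143), -266), 250665)) = Mul(-79672, Add(Rational(-266, 143), 250665)) = Mul(-79672, Rational(35844829, 143)) = Rational(-2855829216088, 143)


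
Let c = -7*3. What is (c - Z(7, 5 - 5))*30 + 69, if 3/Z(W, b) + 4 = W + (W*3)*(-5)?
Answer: -9522/17 ≈ -560.12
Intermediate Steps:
c = -21
Z(W, b) = 3/(-4 - 14*W) (Z(W, b) = 3/(-4 + (W + (W*3)*(-5))) = 3/(-4 + (W + (3*W)*(-5))) = 3/(-4 + (W - 15*W)) = 3/(-4 - 14*W))
(c - Z(7, 5 - 5))*30 + 69 = (-21 - (-3)/(4 + 14*7))*30 + 69 = (-21 - (-3)/(4 + 98))*30 + 69 = (-21 - (-3)/102)*30 + 69 = (-21 - 1*(-1/34))*30 + 69 = (-21 + 1/34)*30 + 69 = -713/34*30 + 69 = -10695/17 + 69 = -9522/17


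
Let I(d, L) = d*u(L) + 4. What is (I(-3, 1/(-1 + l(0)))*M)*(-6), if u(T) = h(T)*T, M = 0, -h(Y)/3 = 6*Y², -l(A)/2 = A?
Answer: 0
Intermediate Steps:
l(A) = -2*A
h(Y) = -18*Y²
u(T) = -18*T³ (u(T) = (-18*T²)*T = -18*T³)
I(d, L) = 4 - 18*d*L³ (I(d, L) = d*(-18*L³) + 4 = -18*d*L³ + 4 = 4 - 18*d*L³)
(I(-3, 1/(-1 + l(0)))*M)*(-6) = ((4 - 18*(-3)*(1/(-1 - 2*0))³)*0)*(-6) = ((4 - 18*(-3)*(1/(-1 + 0))³)*0)*(-6) = ((4 - 18*(-3)*(1/(-1))³)*0)*(-6) = ((4 - 18*(-3)*(-1)³)*0)*(-6) = ((4 - 18*(-3)*(-1))*0)*(-6) = ((4 - 54)*0)*(-6) = -50*0*(-6) = 0*(-6) = 0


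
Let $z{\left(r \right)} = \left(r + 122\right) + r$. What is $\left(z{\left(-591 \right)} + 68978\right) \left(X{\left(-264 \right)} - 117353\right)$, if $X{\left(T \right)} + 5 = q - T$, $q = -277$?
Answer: $-7971603578$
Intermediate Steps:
$z{\left(r \right)} = 122 + 2 r$ ($z{\left(r \right)} = \left(122 + r\right) + r = 122 + 2 r$)
$X{\left(T \right)} = -282 - T$ ($X{\left(T \right)} = -5 - \left(277 + T\right) = -282 - T$)
$\left(z{\left(-591 \right)} + 68978\right) \left(X{\left(-264 \right)} - 117353\right) = \left(\left(122 + 2 \left(-591\right)\right) + 68978\right) \left(\left(-282 - -264\right) - 117353\right) = \left(\left(122 - 1182\right) + 68978\right) \left(\left(-282 + 264\right) - 117353\right) = \left(-1060 + 68978\right) \left(-18 - 117353\right) = 67918 \left(-117371\right) = -7971603578$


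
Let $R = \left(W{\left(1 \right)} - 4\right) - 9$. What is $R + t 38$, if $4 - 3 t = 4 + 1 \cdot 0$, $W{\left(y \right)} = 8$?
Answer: $-5$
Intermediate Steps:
$t = 0$ ($t = \frac{4}{3} - \frac{4 + 1 \cdot 0}{3} = \frac{4}{3} - \frac{4 + 0}{3} = \frac{4}{3} - \frac{4}{3} = 0$)
$R = -5$ ($R = \left(8 - 4\right) - 9 = 4 + \left(-11 + 2\right) = 4 - 9 = -5$)
$R + t 38 = -5 + 0 \cdot 38 = -5 + 0 = -5$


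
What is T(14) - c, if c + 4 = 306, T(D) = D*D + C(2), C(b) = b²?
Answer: -102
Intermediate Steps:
T(D) = 4 + D² (T(D) = D*D + 2² = D² + 4 = 4 + D²)
c = 302 (c = -4 + 306 = 302)
T(14) - c = (4 + 14²) - 1*302 = (4 + 196) - 302 = 200 - 302 = -102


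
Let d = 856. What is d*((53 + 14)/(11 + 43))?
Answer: 28676/27 ≈ 1062.1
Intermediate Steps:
d*((53 + 14)/(11 + 43)) = 856*((53 + 14)/(11 + 43)) = 856*(67/54) = 28676/27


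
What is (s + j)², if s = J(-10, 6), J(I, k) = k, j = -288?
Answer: 79524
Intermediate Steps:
s = 6
(s + j)² = (6 - 288)² = (-282)² = 79524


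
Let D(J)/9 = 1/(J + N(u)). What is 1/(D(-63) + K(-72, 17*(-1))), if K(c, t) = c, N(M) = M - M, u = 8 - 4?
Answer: -7/505 ≈ -0.013861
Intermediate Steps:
u = 4
N(M) = 0
D(J) = 9/J (D(J) = 9/(J + 0) = 9/J)
1/(D(-63) + K(-72, 17*(-1))) = 1/(9/(-63) - 72) = 1/(9*(-1/63) - 72) = 1/(-⅐ - 72) = 1/(-505/7) = -7/505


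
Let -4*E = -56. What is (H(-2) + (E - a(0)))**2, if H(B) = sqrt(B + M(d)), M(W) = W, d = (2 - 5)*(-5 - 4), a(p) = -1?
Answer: 400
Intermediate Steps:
E = 14 (E = -1/4*(-56) = 14)
d = 27 (d = -3*(-9) = 27)
H(B) = sqrt(27 + B) (H(B) = sqrt(B + 27) = sqrt(27 + B))
(H(-2) + (E - a(0)))**2 = (sqrt(27 - 2) + (14 - 1*(-1)))**2 = (sqrt(25) + (14 + 1))**2 = (5 + 15)**2 = 20**2 = 400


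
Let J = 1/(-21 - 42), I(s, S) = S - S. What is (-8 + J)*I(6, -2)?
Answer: 0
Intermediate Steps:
I(s, S) = 0
J = -1/63 (J = 1/(-63) = -1/63 ≈ -0.015873)
(-8 + J)*I(6, -2) = (-8 - 1/63)*0 = -505/63*0 = 0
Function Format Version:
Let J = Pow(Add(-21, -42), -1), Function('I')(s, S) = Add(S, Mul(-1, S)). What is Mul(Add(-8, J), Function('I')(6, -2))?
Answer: 0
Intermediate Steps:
Function('I')(s, S) = 0
J = Rational(-1, 63) (J = Pow(-63, -1) = Rational(-1, 63) ≈ -0.015873)
Mul(Add(-8, J), Function('I')(6, -2)) = Mul(Add(-8, Rational(-1, 63)), 0) = Mul(Rational(-505, 63), 0) = 0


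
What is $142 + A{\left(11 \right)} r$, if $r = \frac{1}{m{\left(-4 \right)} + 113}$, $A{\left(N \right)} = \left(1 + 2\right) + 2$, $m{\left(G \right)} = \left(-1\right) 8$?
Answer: $\frac{2983}{21} \approx 142.05$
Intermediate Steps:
$m{\left(G \right)} = -8$
$A{\left(N \right)} = 5$ ($A{\left(N \right)} = 3 + 2 = 5$)
$r = \frac{1}{105}$ ($r = \frac{1}{-8 + 113} = \frac{1}{105} \approx 0.0095238$)
$142 + A{\left(11 \right)} r = 142 + 5 \cdot \frac{1}{105} = 142 + \frac{1}{21} = \frac{2983}{21}$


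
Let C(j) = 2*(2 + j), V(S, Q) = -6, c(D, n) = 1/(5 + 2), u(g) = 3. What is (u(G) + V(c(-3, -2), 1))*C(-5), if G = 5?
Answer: 18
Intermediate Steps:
c(D, n) = ⅐ (c(D, n) = 1/7 = ⅐)
C(j) = 4 + 2*j
(u(G) + V(c(-3, -2), 1))*C(-5) = (3 - 6)*(4 + 2*(-5)) = -3*(4 - 10) = -3*(-6) = 18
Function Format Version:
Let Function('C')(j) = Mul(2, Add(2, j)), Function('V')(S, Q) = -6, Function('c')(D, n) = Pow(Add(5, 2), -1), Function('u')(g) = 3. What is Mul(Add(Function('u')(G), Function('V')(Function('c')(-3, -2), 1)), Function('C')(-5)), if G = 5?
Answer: 18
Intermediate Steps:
Function('c')(D, n) = Rational(1, 7) (Function('c')(D, n) = Pow(7, -1) = Rational(1, 7))
Function('C')(j) = Add(4, Mul(2, j))
Mul(Add(Function('u')(G), Function('V')(Function('c')(-3, -2), 1)), Function('C')(-5)) = Mul(Add(3, -6), Add(4, Mul(2, -5))) = Mul(-3, Add(4, -10)) = Mul(-3, -6) = 18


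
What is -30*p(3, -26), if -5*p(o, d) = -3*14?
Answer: -252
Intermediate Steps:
p(o, d) = 42/5 (p(o, d) = -(-3)*14/5 = -⅕*(-42) = 42/5)
-30*p(3, -26) = -30*42/5 = -252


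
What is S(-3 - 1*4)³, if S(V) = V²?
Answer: 117649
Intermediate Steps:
S(-3 - 1*4)³ = ((-3 - 1*4)²)³ = ((-3 - 4)²)³ = ((-7)²)³ = 49³ = 117649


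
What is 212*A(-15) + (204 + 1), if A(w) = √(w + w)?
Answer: 205 + 212*I*√30 ≈ 205.0 + 1161.2*I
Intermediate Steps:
A(w) = √2*√w (A(w) = √(2*w) = √2*√w)
212*A(-15) + (204 + 1) = 212*(√2*√(-15)) + (204 + 1) = 212*(√2*(I*√15)) + 205 = 212*(I*√30) + 205 = 212*I*√30 + 205 = 205 + 212*I*√30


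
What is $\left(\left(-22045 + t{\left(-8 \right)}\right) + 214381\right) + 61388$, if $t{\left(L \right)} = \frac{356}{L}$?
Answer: $\frac{507359}{2} \approx 2.5368 \cdot 10^{5}$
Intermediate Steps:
$\left(\left(-22045 + t{\left(-8 \right)}\right) + 214381\right) + 61388 = \left(\left(-22045 + \frac{356}{-8}\right) + 214381\right) + 61388 = \left(\left(-22045 + 356 \left(- \frac{1}{8}\right)\right) + 214381\right) + 61388 = \left(\left(-22045 - \frac{89}{2}\right) + 214381\right) + 61388 = \left(- \frac{44179}{2} + 214381\right) + 61388 = \frac{384583}{2} + 61388 = \frac{507359}{2}$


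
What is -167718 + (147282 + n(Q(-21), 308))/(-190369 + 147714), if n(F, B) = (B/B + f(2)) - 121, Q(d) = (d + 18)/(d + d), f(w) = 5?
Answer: -7154158457/42655 ≈ -1.6772e+5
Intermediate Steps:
Q(d) = (18 + d)/(2*d) (Q(d) = (18 + d)/((2*d)) = (18 + d)*(1/(2*d)) = (18 + d)/(2*d))
n(F, B) = -115 (n(F, B) = (B/B + 5) - 121 = (1 + 5) - 121 = 6 - 121 = -115)
-167718 + (147282 + n(Q(-21), 308))/(-190369 + 147714) = -167718 + (147282 - 115)/(-190369 + 147714) = -167718 + 147167/(-42655) = -167718 + 147167*(-1/42655) = -167718 - 147167/42655 = -7154158457/42655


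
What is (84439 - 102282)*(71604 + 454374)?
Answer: -9385025454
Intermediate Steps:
(84439 - 102282)*(71604 + 454374) = -17843*525978 = -9385025454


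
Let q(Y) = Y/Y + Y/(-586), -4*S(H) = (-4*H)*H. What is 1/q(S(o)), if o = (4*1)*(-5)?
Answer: 293/93 ≈ 3.1505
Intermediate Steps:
o = -20 (o = 4*(-5) = -20)
S(H) = H² (S(H) = -(-4*H)*H/4 = -(-1)*H² = H²)
q(Y) = 1 - Y/586 (q(Y) = 1 + Y*(-1/586) = 1 - Y/586)
1/q(S(o)) = 1/(1 - 1/586*(-20)²) = 1/(1 - 1/586*400) = 1/(1 - 200/293) = 1/(93/293) = 293/93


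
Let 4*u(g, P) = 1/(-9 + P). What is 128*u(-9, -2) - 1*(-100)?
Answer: 1068/11 ≈ 97.091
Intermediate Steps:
u(g, P) = 1/(4*(-9 + P))
128*u(-9, -2) - 1*(-100) = 128*(1/(4*(-9 - 2))) - 1*(-100) = 128*((¼)/(-11)) + 100 = 128*((¼)*(-1/11)) + 100 = 128*(-1/44) + 100 = -32/11 + 100 = 1068/11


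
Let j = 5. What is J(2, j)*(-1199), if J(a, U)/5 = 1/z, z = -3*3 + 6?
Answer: 5995/3 ≈ 1998.3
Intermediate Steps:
z = -3 (z = -9 + 6 = -3)
J(a, U) = -5/3 (J(a, U) = 5/(-3) = 5*(-⅓) = -5/3)
J(2, j)*(-1199) = -5/3*(-1199) = 5995/3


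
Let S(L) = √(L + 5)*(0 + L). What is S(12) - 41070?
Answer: -41070 + 12*√17 ≈ -41021.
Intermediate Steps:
S(L) = L*√(5 + L) (S(L) = √(5 + L)*L = L*√(5 + L))
S(12) - 41070 = 12*√(5 + 12) - 41070 = 12*√17 - 41070 = -41070 + 12*√17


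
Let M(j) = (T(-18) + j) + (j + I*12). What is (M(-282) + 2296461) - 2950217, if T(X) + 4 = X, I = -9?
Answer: -654450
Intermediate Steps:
T(X) = -4 + X
M(j) = -130 + 2*j (M(j) = ((-4 - 18) + j) + (j - 9*12) = (-22 + j) + (j - 108) = (-22 + j) + (-108 + j) = -130 + 2*j)
(M(-282) + 2296461) - 2950217 = ((-130 + 2*(-282)) + 2296461) - 2950217 = ((-130 - 564) + 2296461) - 2950217 = (-694 + 2296461) - 2950217 = 2295767 - 2950217 = -654450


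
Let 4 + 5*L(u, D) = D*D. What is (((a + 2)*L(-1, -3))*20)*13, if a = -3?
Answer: -260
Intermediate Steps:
L(u, D) = -4/5 + D**2/5 (L(u, D) = -4/5 + (D*D)/5 = -4/5 + D**2/5)
(((a + 2)*L(-1, -3))*20)*13 = (((-3 + 2)*(-4/5 + (1/5)*(-3)**2))*20)*13 = (-(-4/5 + (1/5)*9)*20)*13 = (-(-4/5 + 9/5)*20)*13 = (-1*1*20)*13 = -1*20*13 = -20*13 = -260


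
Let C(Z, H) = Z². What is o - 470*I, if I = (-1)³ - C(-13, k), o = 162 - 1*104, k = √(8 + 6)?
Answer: 79958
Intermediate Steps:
k = √14 ≈ 3.7417
o = 58 (o = 162 - 104 = 58)
I = -170 (I = (-1)³ - 1*(-13)² = -1 - 1*169 = -1 - 169 = -170)
o - 470*I = 58 - 470*(-170) = 58 + 79900 = 79958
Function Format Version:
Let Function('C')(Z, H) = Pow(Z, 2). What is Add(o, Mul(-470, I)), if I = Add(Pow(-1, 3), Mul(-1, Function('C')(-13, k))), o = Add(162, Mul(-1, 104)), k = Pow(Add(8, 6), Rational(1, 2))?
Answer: 79958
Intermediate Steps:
k = Pow(14, Rational(1, 2)) ≈ 3.7417
o = 58 (o = Add(162, -104) = 58)
I = -170 (I = Add(Pow(-1, 3), Mul(-1, Pow(-13, 2))) = Add(-1, Mul(-1, 169)) = Add(-1, -169) = -170)
Add(o, Mul(-470, I)) = Add(58, Mul(-470, -170)) = Add(58, 79900) = 79958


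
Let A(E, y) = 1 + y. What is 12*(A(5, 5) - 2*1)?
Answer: 48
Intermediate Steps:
12*(A(5, 5) - 2*1) = 12*((1 + 5) - 2*1) = 12*(6 - 2) = 12*4 = 48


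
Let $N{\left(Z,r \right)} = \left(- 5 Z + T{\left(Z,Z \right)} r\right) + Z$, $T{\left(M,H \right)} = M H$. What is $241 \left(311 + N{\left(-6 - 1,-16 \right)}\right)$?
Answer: $-107245$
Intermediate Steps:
$T{\left(M,H \right)} = H M$
$N{\left(Z,r \right)} = - 4 Z + r Z^{2}$ ($N{\left(Z,r \right)} = \left(- 5 Z + Z Z r\right) + Z = \left(- 5 Z + Z^{2} r\right) + Z = \left(- 5 Z + r Z^{2}\right) + Z = - 4 Z + r Z^{2}$)
$241 \left(311 + N{\left(-6 - 1,-16 \right)}\right) = 241 \left(311 + \left(-6 - 1\right) \left(-4 + \left(-6 - 1\right) \left(-16\right)\right)\right) = 241 \left(311 - 7 \left(-4 - -112\right)\right) = 241 \left(311 - 7 \left(-4 + 112\right)\right) = 241 \left(311 - 756\right) = 241 \left(-445\right) = -107245$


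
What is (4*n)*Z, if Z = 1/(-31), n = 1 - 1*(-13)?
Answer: -56/31 ≈ -1.8065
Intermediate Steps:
n = 14 (n = 1 + 13 = 14)
Z = -1/31 ≈ -0.032258
(4*n)*Z = (4*14)*(-1/31) = 56*(-1/31) = -56/31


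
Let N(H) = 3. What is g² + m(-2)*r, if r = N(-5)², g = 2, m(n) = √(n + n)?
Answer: 4 + 18*I ≈ 4.0 + 18.0*I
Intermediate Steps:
m(n) = √2*√n (m(n) = √(2*n) = √2*√n)
r = 9 (r = 3² = 9)
g² + m(-2)*r = 2² + (√2*√(-2))*9 = 4 + (√2*(I*√2))*9 = 4 + (2*I)*9 = 4 + 18*I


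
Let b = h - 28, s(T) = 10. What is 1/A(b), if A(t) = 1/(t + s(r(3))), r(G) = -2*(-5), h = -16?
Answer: -34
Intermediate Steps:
r(G) = 10
b = -44 (b = -16 - 28 = -44)
A(t) = 1/(10 + t) (A(t) = 1/(t + 10) = 1/(10 + t))
1/A(b) = 1/(1/(10 - 44)) = 1/(1/(-34)) = 1/(-1/34) = -34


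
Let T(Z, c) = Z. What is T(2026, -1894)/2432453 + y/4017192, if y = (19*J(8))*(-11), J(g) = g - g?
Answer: 2026/2432453 ≈ 0.00083290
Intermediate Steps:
J(g) = 0
y = 0 (y = (19*0)*(-11) = 0*(-11) = 0)
T(2026, -1894)/2432453 + y/4017192 = 2026/2432453 + 0/4017192 = 2026*(1/2432453) + 0*(1/4017192) = 2026/2432453 + 0 = 2026/2432453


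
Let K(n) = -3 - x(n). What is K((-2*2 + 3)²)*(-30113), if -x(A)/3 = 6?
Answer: -451695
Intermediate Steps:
x(A) = -18 (x(A) = -3*6 = -18)
K(n) = 15 (K(n) = -3 - 1*(-18) = -3 + 18 = 15)
K((-2*2 + 3)²)*(-30113) = 15*(-30113) = -451695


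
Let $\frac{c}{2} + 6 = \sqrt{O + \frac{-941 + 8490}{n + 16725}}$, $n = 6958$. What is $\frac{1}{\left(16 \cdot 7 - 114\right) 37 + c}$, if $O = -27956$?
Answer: $- \frac{1018369}{1411728532} - \frac{i \sqrt{15679907991517}}{1411728532} \approx -0.00072136 - 0.0028049 i$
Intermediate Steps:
$c = -12 + \frac{2 i \sqrt{15679907991517}}{23683}$ ($c = -12 + 2 \sqrt{-27956 + \frac{-941 + 8490}{6958 + 16725}} = -12 + 2 \sqrt{-27956 + \frac{7549}{23683}} = -12 + 2 \sqrt{- \frac{662074399}{23683}} = -12 + 2 \frac{i \sqrt{15679907991517}}{23683} = -12 + \frac{2 i \sqrt{15679907991517}}{23683} \approx -12.0 + 334.4 i$)
$\frac{1}{\left(16 \cdot 7 - 114\right) 37 + c} = \frac{1}{\left(16 \cdot 7 - 114\right) 37 - \left(12 - \frac{2 i \sqrt{15679907991517}}{23683}\right)} = \frac{1}{\left(112 - 114\right) 37 - \left(12 - \frac{2 i \sqrt{15679907991517}}{23683}\right)} = \frac{1}{\left(-2\right) 37 - \left(12 - \frac{2 i \sqrt{15679907991517}}{23683}\right)} = \frac{1}{-74 - \left(12 - \frac{2 i \sqrt{15679907991517}}{23683}\right)} = \frac{1}{-86 + \frac{2 i \sqrt{15679907991517}}{23683}}$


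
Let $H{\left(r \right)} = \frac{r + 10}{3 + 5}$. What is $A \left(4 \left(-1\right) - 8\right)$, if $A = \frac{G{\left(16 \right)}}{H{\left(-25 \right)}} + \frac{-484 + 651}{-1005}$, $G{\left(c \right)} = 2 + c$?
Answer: $\frac{7852}{67} \approx 117.19$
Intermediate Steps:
$H{\left(r \right)} = \frac{5}{4} + \frac{r}{8}$ ($H{\left(r \right)} = \frac{10 + r}{8} = \left(10 + r\right) \frac{1}{8} = \frac{5}{4} + \frac{r}{8}$)
$A = - \frac{1963}{201}$ ($A = \frac{2 + 16}{\frac{5}{4} + \frac{1}{8} \left(-25\right)} + \frac{-484 + 651}{-1005} = \frac{18}{\frac{5}{4} - \frac{25}{8}} + 167 \left(- \frac{1}{1005}\right) = \frac{18}{- \frac{15}{8}} - \frac{167}{1005} = 18 \left(- \frac{8}{15}\right) - \frac{167}{1005} = - \frac{48}{5} - \frac{167}{1005} = - \frac{1963}{201} \approx -9.7662$)
$A \left(4 \left(-1\right) - 8\right) = - \frac{1963 \left(4 \left(-1\right) - 8\right)}{201} = - \frac{1963 \left(-4 - 8\right)}{201} = \left(- \frac{1963}{201}\right) \left(-12\right) = \frac{7852}{67}$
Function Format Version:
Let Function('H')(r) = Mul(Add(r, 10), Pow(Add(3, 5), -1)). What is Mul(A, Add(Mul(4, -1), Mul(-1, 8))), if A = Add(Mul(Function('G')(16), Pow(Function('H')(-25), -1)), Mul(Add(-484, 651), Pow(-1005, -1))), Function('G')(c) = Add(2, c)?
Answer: Rational(7852, 67) ≈ 117.19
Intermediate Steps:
Function('H')(r) = Add(Rational(5, 4), Mul(Rational(1, 8), r)) (Function('H')(r) = Mul(Add(10, r), Pow(8, -1)) = Mul(Add(10, r), Rational(1, 8)) = Add(Rational(5, 4), Mul(Rational(1, 8), r)))
A = Rational(-1963, 201) (A = Add(Mul(Add(2, 16), Pow(Add(Rational(5, 4), Mul(Rational(1, 8), -25)), -1)), Mul(Add(-484, 651), Pow(-1005, -1))) = Add(Mul(18, Pow(Add(Rational(5, 4), Rational(-25, 8)), -1)), Mul(167, Rational(-1, 1005))) = Add(Mul(18, Pow(Rational(-15, 8), -1)), Rational(-167, 1005)) = Add(Mul(18, Rational(-8, 15)), Rational(-167, 1005)) = Add(Rational(-48, 5), Rational(-167, 1005)) = Rational(-1963, 201) ≈ -9.7662)
Mul(A, Add(Mul(4, -1), Mul(-1, 8))) = Mul(Rational(-1963, 201), Add(Mul(4, -1), Mul(-1, 8))) = Mul(Rational(-1963, 201), Add(-4, -8)) = Mul(Rational(-1963, 201), -12) = Rational(7852, 67)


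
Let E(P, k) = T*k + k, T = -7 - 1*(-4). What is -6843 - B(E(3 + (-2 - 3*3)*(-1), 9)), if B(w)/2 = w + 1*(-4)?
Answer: -6799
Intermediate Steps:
T = -3 (T = -7 + 4 = -3)
E(P, k) = -2*k (E(P, k) = -3*k + k = -2*k)
B(w) = -8 + 2*w (B(w) = 2*(w + 1*(-4)) = 2*(w - 4) = 2*(-4 + w) = -8 + 2*w)
-6843 - B(E(3 + (-2 - 3*3)*(-1), 9)) = -6843 - (-8 + 2*(-2*9)) = -6843 - (-8 + 2*(-18)) = -6843 - (-8 - 36) = -6843 - 1*(-44) = -6843 + 44 = -6799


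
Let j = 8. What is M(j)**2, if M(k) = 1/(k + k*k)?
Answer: 1/5184 ≈ 0.00019290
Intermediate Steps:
M(k) = 1/(k + k**2)
M(j)**2 = (1/(8*(1 + 8)))**2 = ((1/8)/9)**2 = ((1/8)*(1/9))**2 = (1/72)**2 = 1/5184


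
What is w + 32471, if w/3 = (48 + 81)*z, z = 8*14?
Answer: 75815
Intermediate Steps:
z = 112
w = 43344 (w = 3*((48 + 81)*112) = 3*(129*112) = 3*14448 = 43344)
w + 32471 = 43344 + 32471 = 75815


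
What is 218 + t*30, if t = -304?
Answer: -8902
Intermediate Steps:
218 + t*30 = 218 - 304*30 = 218 - 9120 = -8902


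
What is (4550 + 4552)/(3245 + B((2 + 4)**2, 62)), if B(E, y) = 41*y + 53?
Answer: 4551/2920 ≈ 1.5586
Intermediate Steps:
B(E, y) = 53 + 41*y
(4550 + 4552)/(3245 + B((2 + 4)**2, 62)) = (4550 + 4552)/(3245 + (53 + 41*62)) = 9102/(3245 + (53 + 2542)) = 9102/(3245 + 2595) = 9102/5840 = 9102*(1/5840) = 4551/2920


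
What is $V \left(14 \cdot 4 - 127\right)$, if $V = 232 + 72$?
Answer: $-21584$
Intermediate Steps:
$V = 304$
$V \left(14 \cdot 4 - 127\right) = 304 \left(14 \cdot 4 - 127\right) = 304 \left(56 - 127\right) = 304 \left(-71\right) = -21584$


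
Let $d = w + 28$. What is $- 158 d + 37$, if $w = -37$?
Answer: $1459$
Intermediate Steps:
$d = -9$ ($d = -37 + 28 = -9$)
$- 158 d + 37 = \left(-158\right) \left(-9\right) + 37 = 1422 + 37 = 1459$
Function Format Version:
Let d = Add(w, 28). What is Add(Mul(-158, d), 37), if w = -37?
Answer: 1459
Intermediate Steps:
d = -9 (d = Add(-37, 28) = -9)
Add(Mul(-158, d), 37) = Add(Mul(-158, -9), 37) = Add(1422, 37) = 1459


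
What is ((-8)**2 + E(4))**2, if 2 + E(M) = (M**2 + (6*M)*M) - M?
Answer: 28900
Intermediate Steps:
E(M) = -2 - M + 7*M**2 (E(M) = -2 + ((M**2 + (6*M)*M) - M) = -2 + ((M**2 + 6*M**2) - M) = -2 + (7*M**2 - M) = -2 + (-M + 7*M**2) = -2 - M + 7*M**2)
((-8)**2 + E(4))**2 = ((-8)**2 + (-2 - 1*4 + 7*4**2))**2 = (64 + (-2 - 4 + 7*16))**2 = (64 + (-2 - 4 + 112))**2 = (64 + 106)**2 = 170**2 = 28900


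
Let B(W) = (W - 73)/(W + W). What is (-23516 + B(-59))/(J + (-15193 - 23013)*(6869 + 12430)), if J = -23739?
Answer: 1387378/43504318647 ≈ 3.1891e-5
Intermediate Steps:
B(W) = (-73 + W)/(2*W) (B(W) = (-73 + W)/((2*W)) = (-73 + W)*(1/(2*W)) = (-73 + W)/(2*W))
(-23516 + B(-59))/(J + (-15193 - 23013)*(6869 + 12430)) = (-23516 + (1/2)*(-73 - 59)/(-59))/(-23739 + (-15193 - 23013)*(6869 + 12430)) = (-23516 + (1/2)*(-1/59)*(-132))/(-23739 - 38206*19299) = (-23516 + 66/59)/(-23739 - 737337594) = -1387378/59/(-737361333) = -1387378/59*(-1/737361333) = 1387378/43504318647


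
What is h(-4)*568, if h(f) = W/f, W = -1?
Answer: 142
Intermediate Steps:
h(f) = -1/f
h(-4)*568 = -1/(-4)*568 = -1*(-¼)*568 = (¼)*568 = 142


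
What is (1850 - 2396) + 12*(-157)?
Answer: -2430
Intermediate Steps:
(1850 - 2396) + 12*(-157) = -546 - 1884 = -2430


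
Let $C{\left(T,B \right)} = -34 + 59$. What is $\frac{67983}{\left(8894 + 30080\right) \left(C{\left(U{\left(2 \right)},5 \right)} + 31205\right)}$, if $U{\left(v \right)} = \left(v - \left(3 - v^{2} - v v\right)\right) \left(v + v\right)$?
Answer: $\frac{22661}{405719340} \approx 5.5854 \cdot 10^{-5}$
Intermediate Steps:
$U{\left(v \right)} = 2 v \left(-3 + v + 2 v^{2}\right)$ ($U{\left(v \right)} = \left(v + \left(\left(v^{2} + v^{2}\right) - 3\right)\right) 2 v = \left(v + \left(2 v^{2} - 3\right)\right) 2 v = \left(v + \left(-3 + 2 v^{2}\right)\right) 2 v = \left(-3 + v + 2 v^{2}\right) 2 v = 2 v \left(-3 + v + 2 v^{2}\right)$)
$C{\left(T,B \right)} = 25$
$\frac{67983}{\left(8894 + 30080\right) \left(C{\left(U{\left(2 \right)},5 \right)} + 31205\right)} = \frac{67983}{\left(8894 + 30080\right) \left(25 + 31205\right)} = \frac{67983}{38974 \cdot 31230} = \frac{67983}{1217158020} = 67983 \cdot \frac{1}{1217158020} = \frac{22661}{405719340}$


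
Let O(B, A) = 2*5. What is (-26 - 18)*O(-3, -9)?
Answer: -440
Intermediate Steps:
O(B, A) = 10
(-26 - 18)*O(-3, -9) = (-26 - 18)*10 = -44*10 = -440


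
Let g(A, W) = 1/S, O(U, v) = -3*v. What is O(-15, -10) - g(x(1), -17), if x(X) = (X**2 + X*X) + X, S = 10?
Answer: 299/10 ≈ 29.900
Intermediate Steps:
x(X) = X + 2*X**2 (x(X) = (X**2 + X**2) + X = 2*X**2 + X = X + 2*X**2)
g(A, W) = 1/10
O(-15, -10) - g(x(1), -17) = -3*(-10) - 1*1/10 = 30 - 1/10 = 299/10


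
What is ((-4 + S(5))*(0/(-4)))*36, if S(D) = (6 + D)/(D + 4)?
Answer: 0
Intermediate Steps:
S(D) = (6 + D)/(4 + D)
((-4 + S(5))*(0/(-4)))*36 = ((-4 + (6 + 5)/(4 + 5))*(0/(-4)))*36 = ((-4 + 11/9)*(0*(-¼)))*36 = ((-4 + (⅑)*11)*0)*36 = ((-4 + 11/9)*0)*36 = -25/9*0*36 = 0*36 = 0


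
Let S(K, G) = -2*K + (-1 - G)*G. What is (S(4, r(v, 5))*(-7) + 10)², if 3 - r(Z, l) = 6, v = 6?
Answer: 11664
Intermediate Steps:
r(Z, l) = -3 (r(Z, l) = 3 - 1*6 = 3 - 6 = -3)
S(K, G) = -2*K + G*(-1 - G)
(S(4, r(v, 5))*(-7) + 10)² = ((-1*(-3) - 1*(-3)² - 2*4)*(-7) + 10)² = ((3 - 1*9 - 8)*(-7) + 10)² = ((3 - 9 - 8)*(-7) + 10)² = (-14*(-7) + 10)² = (98 + 10)² = 108² = 11664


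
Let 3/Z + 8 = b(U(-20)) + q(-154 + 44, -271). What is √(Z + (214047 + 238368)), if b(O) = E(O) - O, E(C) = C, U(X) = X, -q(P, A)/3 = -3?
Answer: √452418 ≈ 672.62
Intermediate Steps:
q(P, A) = 9 (q(P, A) = -3*(-3) = 9)
b(O) = 0 (b(O) = O - O = 0)
Z = 3 (Z = 3/(-8 + (0 + 9)) = 3/(-8 + 9) = 3/1 = 3*1 = 3)
√(Z + (214047 + 238368)) = √(3 + (214047 + 238368)) = √(3 + 452415) = √452418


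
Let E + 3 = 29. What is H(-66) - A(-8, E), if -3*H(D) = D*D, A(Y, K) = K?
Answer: -1478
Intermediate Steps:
E = 26 (E = -3 + 29 = 26)
H(D) = -D²/3 (H(D) = -D*D/3 = -D²/3)
H(-66) - A(-8, E) = -⅓*(-66)² - 1*26 = -⅓*4356 - 26 = -1452 - 26 = -1478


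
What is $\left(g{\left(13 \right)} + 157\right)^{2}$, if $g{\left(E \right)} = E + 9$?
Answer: $32041$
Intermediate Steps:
$g{\left(E \right)} = 9 + E$
$\left(g{\left(13 \right)} + 157\right)^{2} = \left(\left(9 + 13\right) + 157\right)^{2} = \left(22 + 157\right)^{2} = 179^{2} = 32041$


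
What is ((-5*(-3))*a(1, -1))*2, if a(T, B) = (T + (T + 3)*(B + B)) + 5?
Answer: -60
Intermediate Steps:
a(T, B) = 5 + T + 2*B*(3 + T) (a(T, B) = (T + (3 + T)*(2*B)) + 5 = (T + 2*B*(3 + T)) + 5 = 5 + T + 2*B*(3 + T))
((-5*(-3))*a(1, -1))*2 = ((-5*(-3))*(5 + 1 + 6*(-1) + 2*(-1)*1))*2 = (15*(5 + 1 - 6 - 2))*2 = (15*(-2))*2 = -30*2 = -60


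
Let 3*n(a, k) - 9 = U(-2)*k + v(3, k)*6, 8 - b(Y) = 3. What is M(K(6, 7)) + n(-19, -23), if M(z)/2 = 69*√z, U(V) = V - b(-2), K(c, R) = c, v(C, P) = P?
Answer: 32/3 + 138*√6 ≈ 348.70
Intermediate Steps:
b(Y) = 5 (b(Y) = 8 - 1*3 = 8 - 3 = 5)
U(V) = -5 + V (U(V) = V - 1*5 = V - 5 = -5 + V)
M(z) = 138*√z (M(z) = 2*(69*√z) = 138*√z)
n(a, k) = 3 - k/3 (n(a, k) = 3 + ((-5 - 2)*k + k*6)/3 = 3 + (-7*k + 6*k)/3 = 3 + (-k)/3 = 3 - k/3)
M(K(6, 7)) + n(-19, -23) = 138*√6 + (3 - ⅓*(-23)) = 138*√6 + (3 + 23/3) = 138*√6 + 32/3 = 32/3 + 138*√6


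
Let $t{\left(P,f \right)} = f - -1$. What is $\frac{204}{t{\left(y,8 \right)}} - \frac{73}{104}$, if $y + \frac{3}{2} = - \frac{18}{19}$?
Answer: $\frac{6853}{312} \approx 21.965$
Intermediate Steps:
$y = - \frac{93}{38}$ ($y = - \frac{3}{2} - \frac{18}{19} = - \frac{93}{38} \approx -2.4474$)
$t{\left(P,f \right)} = 1 + f$ ($t{\left(P,f \right)} = f + 1 = 1 + f$)
$\frac{204}{t{\left(y,8 \right)}} - \frac{73}{104} = \frac{204}{1 + 8} - \frac{73}{104} = \frac{204}{9} - \frac{73}{104} = 204 \cdot \frac{1}{9} - \frac{73}{104} = \frac{68}{3} - \frac{73}{104} = \frac{6853}{312}$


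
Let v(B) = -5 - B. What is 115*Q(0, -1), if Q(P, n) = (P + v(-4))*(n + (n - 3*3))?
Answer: 1265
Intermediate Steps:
Q(P, n) = (-1 + P)*(-9 + 2*n) (Q(P, n) = (P + (-5 - 1*(-4)))*(n + (n - 3*3)) = (P + (-5 + 4))*(n + (n - 9)) = (P - 1)*(n + (-9 + n)) = (-1 + P)*(-9 + 2*n))
115*Q(0, -1) = 115*(9 - 9*0 - 2*(-1) + 2*0*(-1)) = 115*(9 + 0 + 2 + 0) = 115*11 = 1265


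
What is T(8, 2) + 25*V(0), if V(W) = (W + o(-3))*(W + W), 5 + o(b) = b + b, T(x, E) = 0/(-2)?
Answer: 0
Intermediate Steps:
T(x, E) = 0 (T(x, E) = 0*(-½) = 0)
o(b) = -5 + 2*b (o(b) = -5 + (b + b) = -5 + 2*b)
V(W) = 2*W*(-11 + W) (V(W) = (W + (-5 + 2*(-3)))*(W + W) = (W + (-5 - 6))*(2*W) = (W - 11)*(2*W) = (-11 + W)*(2*W) = 2*W*(-11 + W))
T(8, 2) + 25*V(0) = 0 + 25*(2*0*(-11 + 0)) = 0 + 25*(2*0*(-11)) = 0 + 25*0 = 0 + 0 = 0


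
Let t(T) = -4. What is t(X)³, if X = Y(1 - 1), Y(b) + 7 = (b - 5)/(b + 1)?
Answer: -64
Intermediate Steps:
Y(b) = -7 + (-5 + b)/(1 + b) (Y(b) = -7 + (b - 5)/(b + 1) = -7 + (-5 + b)/(1 + b))
X = -12 (X = 6*(-2 - (1 - 1))/(1 + (1 - 1)) = 6*(-2 - 1*0)/(1 + 0) = 6*(-2 + 0)/1 = 6*1*(-2) = -12)
t(X)³ = (-4)³ = -64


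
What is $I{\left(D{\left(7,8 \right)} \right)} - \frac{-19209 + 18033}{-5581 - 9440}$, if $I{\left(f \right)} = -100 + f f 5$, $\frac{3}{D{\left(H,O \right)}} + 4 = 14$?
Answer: $- \frac{9976777}{100140} \approx -99.628$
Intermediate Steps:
$D{\left(H,O \right)} = \frac{3}{10}$ ($D{\left(H,O \right)} = \frac{3}{-4 + 14} = \frac{3}{10}$)
$I{\left(f \right)} = -100 + 5 f^{2}$ ($I{\left(f \right)} = -100 + f^{2} \cdot 5 = -100 + 5 f^{2}$)
$I{\left(D{\left(7,8 \right)} \right)} - \frac{-19209 + 18033}{-5581 - 9440} = \left(-100 + 5 \left(\frac{3}{10}\right)^{2}\right) - \frac{-19209 + 18033}{-5581 - 9440} = \left(-100 + 5 \cdot \frac{9}{100}\right) - - \frac{1176}{-15021} = \left(-100 + \frac{9}{20}\right) - \left(-1176\right) \left(- \frac{1}{15021}\right) = - \frac{1991}{20} - \frac{392}{5007} = - \frac{9976777}{100140}$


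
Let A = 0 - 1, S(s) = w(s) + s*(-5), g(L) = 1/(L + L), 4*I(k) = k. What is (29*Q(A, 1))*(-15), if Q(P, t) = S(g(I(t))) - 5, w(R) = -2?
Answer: 7395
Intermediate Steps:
I(k) = k/4
g(L) = 1/(2*L)
S(s) = -2 - 5*s (S(s) = -2 + s*(-5) = -2 - 5*s)
A = -1
Q(P, t) = -7 - 10/t (Q(P, t) = (-2 - 5/(2*(t/4))) - 5 = (-2 - 5*4/t/2) - 5 = (-2 - 10/t) - 5 = -7 - 10/t)
(29*Q(A, 1))*(-15) = (29*(-7 - 10/1))*(-15) = (29*(-7 - 10*1))*(-15) = (29*(-7 - 10))*(-15) = (29*(-17))*(-15) = -493*(-15) = 7395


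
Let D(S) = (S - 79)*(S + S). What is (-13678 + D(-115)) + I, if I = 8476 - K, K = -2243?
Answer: 41661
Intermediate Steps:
D(S) = 2*S*(-79 + S) (D(S) = (-79 + S)*(2*S) = 2*S*(-79 + S))
I = 10719 (I = 8476 - 1*(-2243) = 8476 + 2243 = 10719)
(-13678 + D(-115)) + I = (-13678 + 2*(-115)*(-79 - 115)) + 10719 = (-13678 + 2*(-115)*(-194)) + 10719 = (-13678 + 44620) + 10719 = 30942 + 10719 = 41661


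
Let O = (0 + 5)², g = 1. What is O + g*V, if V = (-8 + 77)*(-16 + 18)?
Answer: 163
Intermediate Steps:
V = 138 (V = 69*2 = 138)
O = 25 (O = 5² = 25)
O + g*V = 25 + 1*138 = 25 + 138 = 163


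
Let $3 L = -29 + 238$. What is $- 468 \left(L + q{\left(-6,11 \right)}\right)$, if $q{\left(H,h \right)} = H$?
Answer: $-29796$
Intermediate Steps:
$L = \frac{209}{3}$ ($L = \frac{-29 + 238}{3} = \frac{1}{3} \cdot 209 = \frac{209}{3} \approx 69.667$)
$- 468 \left(L + q{\left(-6,11 \right)}\right) = - 468 \left(\frac{209}{3} - 6\right) = \left(-468\right) \frac{191}{3} = -29796$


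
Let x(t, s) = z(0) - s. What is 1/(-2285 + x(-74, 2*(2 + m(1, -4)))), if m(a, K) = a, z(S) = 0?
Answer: -1/2291 ≈ -0.00043649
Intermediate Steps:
x(t, s) = -s (x(t, s) = 0 - s = -s)
1/(-2285 + x(-74, 2*(2 + m(1, -4)))) = 1/(-2285 - 2*(2 + 1)) = 1/(-2285 - 2*3) = 1/(-2285 - 1*6) = 1/(-2285 - 6) = 1/(-2291) = -1/2291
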